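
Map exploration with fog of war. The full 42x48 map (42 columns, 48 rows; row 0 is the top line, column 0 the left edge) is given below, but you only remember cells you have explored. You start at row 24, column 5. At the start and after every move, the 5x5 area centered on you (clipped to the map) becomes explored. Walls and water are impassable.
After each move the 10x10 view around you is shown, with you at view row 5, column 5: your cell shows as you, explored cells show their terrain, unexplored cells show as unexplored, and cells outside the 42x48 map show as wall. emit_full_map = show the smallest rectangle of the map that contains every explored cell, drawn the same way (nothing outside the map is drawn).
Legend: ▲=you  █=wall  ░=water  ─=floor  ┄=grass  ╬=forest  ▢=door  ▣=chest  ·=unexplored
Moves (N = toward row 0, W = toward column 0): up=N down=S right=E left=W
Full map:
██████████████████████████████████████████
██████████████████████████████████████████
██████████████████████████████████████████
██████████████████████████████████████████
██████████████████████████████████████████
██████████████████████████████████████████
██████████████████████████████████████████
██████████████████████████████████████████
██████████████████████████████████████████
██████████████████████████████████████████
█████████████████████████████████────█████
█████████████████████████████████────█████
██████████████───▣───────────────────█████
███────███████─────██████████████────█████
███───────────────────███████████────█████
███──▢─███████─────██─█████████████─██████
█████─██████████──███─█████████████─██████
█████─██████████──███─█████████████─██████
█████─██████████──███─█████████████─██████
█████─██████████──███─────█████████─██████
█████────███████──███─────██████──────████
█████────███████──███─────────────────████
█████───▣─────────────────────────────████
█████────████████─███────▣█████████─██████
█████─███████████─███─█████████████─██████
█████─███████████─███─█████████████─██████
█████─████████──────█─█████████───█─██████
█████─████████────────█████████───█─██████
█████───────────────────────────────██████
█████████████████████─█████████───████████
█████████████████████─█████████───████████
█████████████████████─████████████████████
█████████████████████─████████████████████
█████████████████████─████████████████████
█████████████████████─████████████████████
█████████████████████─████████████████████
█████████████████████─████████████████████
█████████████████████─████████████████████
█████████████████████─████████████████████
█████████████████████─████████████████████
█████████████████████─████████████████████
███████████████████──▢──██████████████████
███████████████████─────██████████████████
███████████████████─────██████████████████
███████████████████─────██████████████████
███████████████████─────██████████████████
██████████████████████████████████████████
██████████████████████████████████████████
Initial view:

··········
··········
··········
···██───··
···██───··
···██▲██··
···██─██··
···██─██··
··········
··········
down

··········
··········
···██───··
···██───··
···██─██··
···██▲██··
···██─██··
···██─██··
··········
··········

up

··········
··········
··········
···██───··
···██───··
···██▲██··
···██─██··
···██─██··
···██─██··
··········

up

··········
··········
··········
···██───··
···██───··
···██▲──··
···██─██··
···██─██··
···██─██··
···██─██··

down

··········
··········
···██───··
···██───··
···██───··
···██▲██··
···██─██··
···██─██··
···██─██··
··········

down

··········
···██───··
···██───··
···██───··
···██─██··
···██▲██··
···██─██··
···██─██··
··········
··········

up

··········
··········
···██───··
···██───··
···██───··
···██▲██··
···██─██··
···██─██··
···██─██··
··········

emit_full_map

██───
██───
██───
██▲██
██─██
██─██
██─██

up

··········
··········
··········
···██───··
···██───··
···██▲──··
···██─██··
···██─██··
···██─██··
···██─██··


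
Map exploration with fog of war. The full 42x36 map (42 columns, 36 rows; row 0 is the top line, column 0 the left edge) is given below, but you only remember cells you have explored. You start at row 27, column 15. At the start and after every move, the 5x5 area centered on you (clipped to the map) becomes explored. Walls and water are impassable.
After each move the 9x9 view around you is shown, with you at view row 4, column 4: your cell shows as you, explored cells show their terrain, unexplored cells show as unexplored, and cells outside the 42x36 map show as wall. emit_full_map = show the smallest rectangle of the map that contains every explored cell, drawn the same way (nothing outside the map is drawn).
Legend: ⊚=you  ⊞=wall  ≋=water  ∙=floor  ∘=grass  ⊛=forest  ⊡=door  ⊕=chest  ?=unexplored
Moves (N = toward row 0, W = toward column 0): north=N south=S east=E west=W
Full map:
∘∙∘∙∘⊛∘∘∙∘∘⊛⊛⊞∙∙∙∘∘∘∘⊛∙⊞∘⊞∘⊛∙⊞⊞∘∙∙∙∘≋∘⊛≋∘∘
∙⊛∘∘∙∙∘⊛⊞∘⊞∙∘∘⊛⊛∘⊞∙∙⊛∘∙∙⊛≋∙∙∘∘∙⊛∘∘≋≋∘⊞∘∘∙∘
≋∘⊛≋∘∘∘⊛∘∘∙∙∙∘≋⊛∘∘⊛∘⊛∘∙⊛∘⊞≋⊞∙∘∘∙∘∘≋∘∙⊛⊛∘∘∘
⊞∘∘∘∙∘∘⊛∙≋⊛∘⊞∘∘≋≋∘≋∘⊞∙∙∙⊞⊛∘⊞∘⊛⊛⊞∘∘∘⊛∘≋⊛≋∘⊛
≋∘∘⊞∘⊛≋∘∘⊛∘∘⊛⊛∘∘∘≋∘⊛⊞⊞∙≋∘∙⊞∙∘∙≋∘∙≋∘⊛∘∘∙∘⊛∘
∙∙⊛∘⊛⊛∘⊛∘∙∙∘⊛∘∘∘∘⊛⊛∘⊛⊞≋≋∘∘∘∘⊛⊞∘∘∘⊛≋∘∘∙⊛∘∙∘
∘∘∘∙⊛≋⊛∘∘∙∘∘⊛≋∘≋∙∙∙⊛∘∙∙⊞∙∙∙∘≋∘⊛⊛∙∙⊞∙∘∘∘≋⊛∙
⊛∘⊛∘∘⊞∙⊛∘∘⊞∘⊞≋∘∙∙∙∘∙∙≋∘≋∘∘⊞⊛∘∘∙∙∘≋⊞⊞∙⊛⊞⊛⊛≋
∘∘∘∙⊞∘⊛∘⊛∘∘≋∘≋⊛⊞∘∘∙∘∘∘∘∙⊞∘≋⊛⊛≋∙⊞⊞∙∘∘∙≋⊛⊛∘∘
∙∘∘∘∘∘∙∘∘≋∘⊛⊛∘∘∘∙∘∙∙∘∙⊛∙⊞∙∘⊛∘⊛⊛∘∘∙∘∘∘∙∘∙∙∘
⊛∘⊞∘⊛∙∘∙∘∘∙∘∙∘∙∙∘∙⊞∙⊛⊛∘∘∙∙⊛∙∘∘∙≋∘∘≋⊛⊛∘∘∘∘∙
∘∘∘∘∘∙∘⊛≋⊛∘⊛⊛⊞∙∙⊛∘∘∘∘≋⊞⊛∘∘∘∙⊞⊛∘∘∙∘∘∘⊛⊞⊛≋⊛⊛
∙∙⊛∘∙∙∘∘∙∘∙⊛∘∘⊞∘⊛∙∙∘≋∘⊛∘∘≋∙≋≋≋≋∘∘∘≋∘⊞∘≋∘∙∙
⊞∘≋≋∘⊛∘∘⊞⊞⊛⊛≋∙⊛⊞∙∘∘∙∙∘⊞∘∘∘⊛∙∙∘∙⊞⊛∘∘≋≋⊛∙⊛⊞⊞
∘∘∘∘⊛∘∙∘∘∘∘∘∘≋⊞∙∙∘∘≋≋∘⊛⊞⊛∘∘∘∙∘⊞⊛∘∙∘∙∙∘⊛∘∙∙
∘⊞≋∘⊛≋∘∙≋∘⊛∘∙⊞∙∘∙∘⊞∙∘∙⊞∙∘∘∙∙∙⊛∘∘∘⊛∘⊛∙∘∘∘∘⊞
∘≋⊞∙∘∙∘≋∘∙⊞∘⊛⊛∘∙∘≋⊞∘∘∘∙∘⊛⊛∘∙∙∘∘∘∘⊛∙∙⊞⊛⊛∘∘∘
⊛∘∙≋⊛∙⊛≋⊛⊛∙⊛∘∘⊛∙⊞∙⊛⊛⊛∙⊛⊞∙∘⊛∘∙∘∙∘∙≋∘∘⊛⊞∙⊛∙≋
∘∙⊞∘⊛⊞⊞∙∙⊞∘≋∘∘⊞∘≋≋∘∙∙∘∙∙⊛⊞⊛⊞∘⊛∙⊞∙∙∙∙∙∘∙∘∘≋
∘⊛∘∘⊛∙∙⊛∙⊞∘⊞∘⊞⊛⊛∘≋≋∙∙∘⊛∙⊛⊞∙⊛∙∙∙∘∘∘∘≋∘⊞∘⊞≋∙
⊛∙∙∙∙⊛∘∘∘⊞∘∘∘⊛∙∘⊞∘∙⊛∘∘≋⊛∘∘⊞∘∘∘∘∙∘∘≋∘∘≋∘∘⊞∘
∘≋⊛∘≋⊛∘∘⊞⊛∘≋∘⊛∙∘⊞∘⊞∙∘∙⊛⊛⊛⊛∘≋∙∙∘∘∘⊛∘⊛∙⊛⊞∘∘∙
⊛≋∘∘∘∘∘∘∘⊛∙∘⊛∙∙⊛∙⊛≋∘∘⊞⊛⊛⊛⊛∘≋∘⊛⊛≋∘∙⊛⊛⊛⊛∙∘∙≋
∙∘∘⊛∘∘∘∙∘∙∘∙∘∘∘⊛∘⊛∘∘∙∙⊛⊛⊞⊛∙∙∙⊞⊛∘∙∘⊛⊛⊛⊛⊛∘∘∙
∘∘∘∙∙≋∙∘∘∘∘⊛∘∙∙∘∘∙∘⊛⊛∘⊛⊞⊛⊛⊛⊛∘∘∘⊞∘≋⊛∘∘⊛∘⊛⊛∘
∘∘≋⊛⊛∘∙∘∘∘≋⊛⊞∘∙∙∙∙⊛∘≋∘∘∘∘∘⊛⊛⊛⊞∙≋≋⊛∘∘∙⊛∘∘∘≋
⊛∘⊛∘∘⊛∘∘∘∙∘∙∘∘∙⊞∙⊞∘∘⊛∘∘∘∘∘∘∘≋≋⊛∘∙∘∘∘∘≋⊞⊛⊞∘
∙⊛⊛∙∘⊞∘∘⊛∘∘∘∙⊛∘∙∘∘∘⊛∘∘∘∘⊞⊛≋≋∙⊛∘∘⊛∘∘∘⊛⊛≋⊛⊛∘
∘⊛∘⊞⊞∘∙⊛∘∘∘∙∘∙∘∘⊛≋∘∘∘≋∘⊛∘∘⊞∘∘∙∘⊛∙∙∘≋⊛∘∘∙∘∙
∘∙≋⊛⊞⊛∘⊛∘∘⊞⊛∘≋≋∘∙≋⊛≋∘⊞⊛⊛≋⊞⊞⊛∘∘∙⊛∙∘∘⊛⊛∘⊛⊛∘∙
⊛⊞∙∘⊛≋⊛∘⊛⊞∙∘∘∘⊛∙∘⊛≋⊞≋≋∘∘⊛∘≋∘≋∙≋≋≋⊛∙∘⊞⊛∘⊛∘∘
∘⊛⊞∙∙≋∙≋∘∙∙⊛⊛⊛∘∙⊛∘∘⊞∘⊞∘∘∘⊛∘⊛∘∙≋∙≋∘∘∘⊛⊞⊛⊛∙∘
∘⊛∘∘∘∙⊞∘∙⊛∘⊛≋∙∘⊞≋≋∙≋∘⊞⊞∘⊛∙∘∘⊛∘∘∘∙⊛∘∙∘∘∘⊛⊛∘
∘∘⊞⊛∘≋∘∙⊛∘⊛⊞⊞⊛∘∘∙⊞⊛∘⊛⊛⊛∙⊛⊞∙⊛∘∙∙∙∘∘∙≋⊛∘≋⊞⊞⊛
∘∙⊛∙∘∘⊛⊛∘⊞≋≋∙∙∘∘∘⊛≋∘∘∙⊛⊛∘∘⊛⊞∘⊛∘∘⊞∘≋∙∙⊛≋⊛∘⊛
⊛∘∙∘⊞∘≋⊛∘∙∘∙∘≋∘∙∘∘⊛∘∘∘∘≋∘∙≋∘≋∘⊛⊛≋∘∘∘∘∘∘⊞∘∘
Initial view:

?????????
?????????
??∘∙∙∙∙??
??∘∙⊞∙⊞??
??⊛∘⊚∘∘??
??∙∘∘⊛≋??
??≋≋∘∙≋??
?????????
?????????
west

?????????
?????????
??⊞∘∙∙∙∙?
??∘∘∙⊞∙⊞?
??∙⊛⊚∙∘∘?
??∘∙∘∘⊛≋?
??∘≋≋∘∙≋?
?????????
?????????

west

?????????
?????????
??⊛⊞∘∙∙∙∙
??∙∘∘∙⊞∙⊞
??∘∙⊚∘∙∘∘
??∙∘∙∘∘⊛≋
??⊛∘≋≋∘∙≋
?????????
?????????

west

?????????
?????????
??≋⊛⊞∘∙∙∙
??∘∙∘∘∙⊞∙
??∘∘⊚⊛∘∙∘
??∘∙∘∙∘∘⊛
??⊞⊛∘≋≋∘∙
?????????
?????????

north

?????????
?????????
??∘⊛∘∙∙??
??≋⊛⊞∘∙∙∙
??∘∙⊚∘∙⊞∙
??∘∘∙⊛∘∙∘
??∘∙∘∙∘∘⊛
??⊞⊛∘≋≋∘∙
?????????

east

?????????
?????????
?∘⊛∘∙∙∘??
?≋⊛⊞∘∙∙∙∙
?∘∙∘⊚∙⊞∙⊞
?∘∘∙⊛∘∙∘∘
?∘∙∘∙∘∘⊛≋
?⊞⊛∘≋≋∘∙≋
?????????

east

?????????
?????????
∘⊛∘∙∙∘∘??
≋⊛⊞∘∙∙∙∙?
∘∙∘∘⊚⊞∙⊞?
∘∘∙⊛∘∙∘∘?
∘∙∘∙∘∘⊛≋?
⊞⊛∘≋≋∘∙≋?
?????????

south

?????????
∘⊛∘∙∙∘∘??
≋⊛⊞∘∙∙∙∙?
∘∙∘∘∙⊞∙⊞?
∘∘∙⊛⊚∙∘∘?
∘∙∘∙∘∘⊛≋?
⊞⊛∘≋≋∘∙≋?
?????????
?????????

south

∘⊛∘∙∙∘∘??
≋⊛⊞∘∙∙∙∙?
∘∙∘∘∙⊞∙⊞?
∘∘∙⊛∘∙∘∘?
∘∙∘∙⊚∘⊛≋?
⊞⊛∘≋≋∘∙≋?
??∘∘⊛∙∘??
?????????
?????????

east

⊛∘∙∙∘∘???
⊛⊞∘∙∙∙∙??
∙∘∘∙⊞∙⊞??
∘∙⊛∘∙∘∘??
∙∘∙∘⊚⊛≋??
⊛∘≋≋∘∙≋??
?∘∘⊛∙∘⊛??
?????????
?????????

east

∘∙∙∘∘????
⊞∘∙∙∙∙???
∘∘∙⊞∙⊞∘??
∙⊛∘∙∘∘∘??
∘∙∘∘⊚≋∘??
∘≋≋∘∙≋⊛??
∘∘⊛∙∘⊛≋??
?????????
?????????

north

?????????
∘∙∙∘∘????
⊞∘∙∙∙∙⊛??
∘∘∙⊞∙⊞∘??
∙⊛∘∙⊚∘∘??
∘∙∘∘⊛≋∘??
∘≋≋∘∙≋⊛??
∘∘⊛∙∘⊛≋??
?????????

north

?????????
?????????
∘∙∙∘∘∙∘??
⊞∘∙∙∙∙⊛??
∘∘∙⊞⊚⊞∘??
∙⊛∘∙∘∘∘??
∘∙∘∘⊛≋∘??
∘≋≋∘∙≋⊛??
∘∘⊛∙∘⊛≋??

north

?????????
?????????
??∘⊛∘⊛∘??
∘∙∙∘∘∙∘??
⊞∘∙∙⊚∙⊛??
∘∘∙⊞∙⊞∘??
∙⊛∘∙∘∘∘??
∘∙∘∘⊛≋∘??
∘≋≋∘∙≋⊛??

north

?????????
?????????
??∙⊛∙⊛≋??
??∘⊛∘⊛∘??
∘∙∙∘⊚∙∘??
⊞∘∙∙∙∙⊛??
∘∘∙⊞∙⊞∘??
∙⊛∘∙∘∘∘??
∘∙∘∘⊛≋∘??

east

?????????
?????????
?∙⊛∙⊛≋∘??
?∘⊛∘⊛∘∘??
∙∙∘∘⊚∘⊛??
∘∙∙∙∙⊛∘??
∘∙⊞∙⊞∘∘??
⊛∘∙∘∘∘???
∙∘∘⊛≋∘???

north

?????????
?????????
??∘⊞∘⊞∙??
?∙⊛∙⊛≋∘??
?∘⊛∘⊚∘∘??
∙∙∘∘∙∘⊛??
∘∙∙∙∙⊛∘??
∘∙⊞∙⊞∘∘??
⊛∘∙∘∘∘???

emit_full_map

?????∘⊞∘⊞∙
????∙⊛∙⊛≋∘
????∘⊛∘⊚∘∘
∘⊛∘∙∙∘∘∙∘⊛
≋⊛⊞∘∙∙∙∙⊛∘
∘∙∘∘∙⊞∙⊞∘∘
∘∘∙⊛∘∙∘∘∘?
∘∙∘∙∘∘⊛≋∘?
⊞⊛∘≋≋∘∙≋⊛?
??∘∘⊛∙∘⊛≋?

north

?????????
?????????
??∘⊞∘∙⊛??
??∘⊞∘⊞∙??
?∙⊛∙⊚≋∘??
?∘⊛∘⊛∘∘??
∙∙∘∘∙∘⊛??
∘∙∙∙∙⊛∘??
∘∙⊞∙⊞∘∘??

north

?????????
?????????
??⊛∘≋≋∙??
??∘⊞∘∙⊛??
??∘⊞⊚⊞∙??
?∙⊛∙⊛≋∘??
?∘⊛∘⊛∘∘??
∙∙∘∘∙∘⊛??
∘∙∙∙∙⊛∘??

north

?????????
?????????
??∘≋≋∘∙??
??⊛∘≋≋∙??
??∘⊞⊚∙⊛??
??∘⊞∘⊞∙??
?∙⊛∙⊛≋∘??
?∘⊛∘⊛∘∘??
∙∙∘∘∙∘⊛??

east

?????????
?????????
?∘≋≋∘∙∙??
?⊛∘≋≋∙∙??
?∘⊞∘⊚⊛∘??
?∘⊞∘⊞∙∘??
∙⊛∙⊛≋∘∘??
∘⊛∘⊛∘∘???
∙∘∘∙∘⊛???

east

?????????
?????????
∘≋≋∘∙∙∘??
⊛∘≋≋∙∙∘??
∘⊞∘∙⊚∘∘??
∘⊞∘⊞∙∘∙??
⊛∙⊛≋∘∘⊞??
⊛∘⊛∘∘????
∘∘∙∘⊛????

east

?????????
?????????
≋≋∘∙∙∘∙??
∘≋≋∙∙∘⊛??
⊞∘∙⊛⊚∘≋??
⊞∘⊞∙∘∙⊛??
∙⊛≋∘∘⊞⊛??
∘⊛∘∘?????
∘∙∘⊛?????

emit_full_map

?????∘≋≋∘∙∙∘∙
?????⊛∘≋≋∙∙∘⊛
?????∘⊞∘∙⊛⊚∘≋
?????∘⊞∘⊞∙∘∙⊛
????∙⊛∙⊛≋∘∘⊞⊛
????∘⊛∘⊛∘∘???
∘⊛∘∙∙∘∘∙∘⊛???
≋⊛⊞∘∙∙∙∙⊛∘???
∘∙∘∘∙⊞∙⊞∘∘???
∘∘∙⊛∘∙∘∘∘????
∘∙∘∙∘∘⊛≋∘????
⊞⊛∘≋≋∘∙≋⊛????
??∘∘⊛∙∘⊛≋????

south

?????????
≋≋∘∙∙∘∙??
∘≋≋∙∙∘⊛??
⊞∘∙⊛∘∘≋??
⊞∘⊞∙⊚∙⊛??
∙⊛≋∘∘⊞⊛??
∘⊛∘∘∙∙⊛??
∘∙∘⊛?????
∙∙⊛∘?????

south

≋≋∘∙∙∘∙??
∘≋≋∙∙∘⊛??
⊞∘∙⊛∘∘≋??
⊞∘⊞∙∘∙⊛??
∙⊛≋∘⊚⊞⊛??
∘⊛∘∘∙∙⊛??
∘∙∘⊛⊛∘⊛??
∙∙⊛∘?????
∙⊞∘∘?????

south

∘≋≋∙∙∘⊛??
⊞∘∙⊛∘∘≋??
⊞∘⊞∙∘∙⊛??
∙⊛≋∘∘⊞⊛??
∘⊛∘∘⊚∙⊛??
∘∙∘⊛⊛∘⊛??
∙∙⊛∘≋∘∘??
∙⊞∘∘?????
∘∘∘??????

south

⊞∘∙⊛∘∘≋??
⊞∘⊞∙∘∙⊛??
∙⊛≋∘∘⊞⊛??
∘⊛∘∘∙∙⊛??
∘∙∘⊛⊚∘⊛??
∙∙⊛∘≋∘∘??
∙⊞∘∘⊛∘∘??
∘∘∘??????
⊛≋∘??????

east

∘∙⊛∘∘≋???
∘⊞∙∘∙⊛???
⊛≋∘∘⊞⊛⊛??
⊛∘∘∙∙⊛⊛??
∙∘⊛⊛⊚⊛⊞??
∙⊛∘≋∘∘∘??
⊞∘∘⊛∘∘∘??
∘∘???????
≋∘???????

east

∙⊛∘∘≋????
⊞∙∘∙⊛????
≋∘∘⊞⊛⊛⊛??
∘∘∙∙⊛⊛⊞??
∘⊛⊛∘⊚⊞⊛??
⊛∘≋∘∘∘∘??
∘∘⊛∘∘∘∘??
∘????????
∘????????

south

⊞∙∘∙⊛????
≋∘∘⊞⊛⊛⊛??
∘∘∙∙⊛⊛⊞??
∘⊛⊛∘⊛⊞⊛??
⊛∘≋∘⊚∘∘??
∘∘⊛∘∘∘∘??
∘?∘∘∘∘⊞??
∘????????
⊛????????

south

≋∘∘⊞⊛⊛⊛??
∘∘∙∙⊛⊛⊞??
∘⊛⊛∘⊛⊞⊛??
⊛∘≋∘∘∘∘??
∘∘⊛∘⊚∘∘??
∘?∘∘∘∘⊞??
∘?∘≋∘⊛∘??
⊛????????
≋????????

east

∘∘⊞⊛⊛⊛???
∘∙∙⊛⊛⊞???
⊛⊛∘⊛⊞⊛⊛??
∘≋∘∘∘∘∘??
∘⊛∘∘⊚∘∘??
?∘∘∘∘⊞⊛??
?∘≋∘⊛∘∘??
?????????
?????????

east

∘⊞⊛⊛⊛????
∙∙⊛⊛⊞????
⊛∘⊛⊞⊛⊛⊛??
≋∘∘∘∘∘⊛??
⊛∘∘∘⊚∘∘??
∘∘∘∘⊞⊛≋??
∘≋∘⊛∘∘⊞??
?????????
?????????

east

⊞⊛⊛⊛?????
∙⊛⊛⊞?????
∘⊛⊞⊛⊛⊛⊛??
∘∘∘∘∘⊛⊛??
∘∘∘∘⊚∘∘??
∘∘∘⊞⊛≋≋??
≋∘⊛∘∘⊞∘??
?????????
?????????

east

⊛⊛⊛??????
⊛⊛⊞??????
⊛⊞⊛⊛⊛⊛∘??
∘∘∘∘⊛⊛⊛??
∘∘∘∘⊚∘≋??
∘∘⊞⊛≋≋∙??
∘⊛∘∘⊞∘∘??
?????????
?????????

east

⊛⊛???????
⊛⊞???????
⊞⊛⊛⊛⊛∘∘??
∘∘∘⊛⊛⊛⊞??
∘∘∘∘⊚≋≋??
∘⊞⊛≋≋∙⊛??
⊛∘∘⊞∘∘∙??
?????????
?????????

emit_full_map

?????∘≋≋∘∙∙∘∙???????
?????⊛∘≋≋∙∙∘⊛???????
?????∘⊞∘∙⊛∘∘≋???????
?????∘⊞∘⊞∙∘∙⊛???????
????∙⊛∙⊛≋∘∘⊞⊛⊛⊛?????
????∘⊛∘⊛∘∘∙∙⊛⊛⊞?????
∘⊛∘∙∙∘∘∙∘⊛⊛∘⊛⊞⊛⊛⊛⊛∘∘
≋⊛⊞∘∙∙∙∙⊛∘≋∘∘∘∘∘⊛⊛⊛⊞
∘∙∘∘∙⊞∙⊞∘∘⊛∘∘∘∘∘∘⊚≋≋
∘∘∙⊛∘∙∘∘∘?∘∘∘∘⊞⊛≋≋∙⊛
∘∙∘∙∘∘⊛≋∘?∘≋∘⊛∘∘⊞∘∘∙
⊞⊛∘≋≋∘∙≋⊛???????????
??∘∘⊛∙∘⊛≋???????????


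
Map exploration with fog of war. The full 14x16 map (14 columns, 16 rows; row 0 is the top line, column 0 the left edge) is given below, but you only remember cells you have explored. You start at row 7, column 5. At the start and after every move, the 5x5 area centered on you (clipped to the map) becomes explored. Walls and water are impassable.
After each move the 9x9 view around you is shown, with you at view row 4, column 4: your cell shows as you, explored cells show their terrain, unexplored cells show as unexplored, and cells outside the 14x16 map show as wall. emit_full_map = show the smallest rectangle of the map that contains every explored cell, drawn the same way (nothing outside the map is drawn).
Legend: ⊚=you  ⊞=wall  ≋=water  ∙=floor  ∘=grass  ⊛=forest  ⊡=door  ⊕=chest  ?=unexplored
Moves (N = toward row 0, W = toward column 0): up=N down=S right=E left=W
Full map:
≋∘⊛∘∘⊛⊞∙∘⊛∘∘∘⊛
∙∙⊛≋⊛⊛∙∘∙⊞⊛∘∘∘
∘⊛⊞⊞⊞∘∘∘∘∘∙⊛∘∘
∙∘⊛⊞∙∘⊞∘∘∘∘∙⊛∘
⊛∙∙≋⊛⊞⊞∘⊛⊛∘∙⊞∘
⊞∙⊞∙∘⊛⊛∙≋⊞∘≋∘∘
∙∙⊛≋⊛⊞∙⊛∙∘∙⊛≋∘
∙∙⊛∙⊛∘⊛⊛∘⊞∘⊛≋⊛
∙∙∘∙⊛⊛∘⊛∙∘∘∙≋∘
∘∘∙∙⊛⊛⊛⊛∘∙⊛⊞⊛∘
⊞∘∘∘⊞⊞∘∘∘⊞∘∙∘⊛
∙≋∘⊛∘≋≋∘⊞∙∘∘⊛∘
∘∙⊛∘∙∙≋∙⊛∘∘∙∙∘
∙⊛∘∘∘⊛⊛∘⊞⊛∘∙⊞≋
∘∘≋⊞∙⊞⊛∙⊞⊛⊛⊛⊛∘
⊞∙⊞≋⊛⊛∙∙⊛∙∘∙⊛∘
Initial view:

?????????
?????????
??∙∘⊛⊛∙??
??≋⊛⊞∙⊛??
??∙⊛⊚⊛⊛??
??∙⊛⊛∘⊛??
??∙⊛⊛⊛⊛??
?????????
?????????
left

?????????
?????????
??⊞∙∘⊛⊛∙?
??⊛≋⊛⊞∙⊛?
??⊛∙⊚∘⊛⊛?
??∘∙⊛⊛∘⊛?
??∙∙⊛⊛⊛⊛?
?????????
?????????

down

?????????
??⊞∙∘⊛⊛∙?
??⊛≋⊛⊞∙⊛?
??⊛∙⊛∘⊛⊛?
??∘∙⊚⊛∘⊛?
??∙∙⊛⊛⊛⊛?
??∘∘⊞⊞∘??
?????????
?????????

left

⊞????????
⊞??⊞∙∘⊛⊛∙
⊞?∙⊛≋⊛⊞∙⊛
⊞?∙⊛∙⊛∘⊛⊛
⊞?∙∘⊚⊛⊛∘⊛
⊞?∘∙∙⊛⊛⊛⊛
⊞?∘∘∘⊞⊞∘?
⊞????????
⊞????????

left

⊞⊞???????
⊞⊞??⊞∙∘⊛⊛
⊞⊞∙∙⊛≋⊛⊞∙
⊞⊞∙∙⊛∙⊛∘⊛
⊞⊞∙∙⊚∙⊛⊛∘
⊞⊞∘∘∙∙⊛⊛⊛
⊞⊞⊞∘∘∘⊞⊞∘
⊞⊞???????
⊞⊞???????

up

⊞⊞???????
⊞⊞???????
⊞⊞⊞∙⊞∙∘⊛⊛
⊞⊞∙∙⊛≋⊛⊞∙
⊞⊞∙∙⊚∙⊛∘⊛
⊞⊞∙∙∘∙⊛⊛∘
⊞⊞∘∘∙∙⊛⊛⊛
⊞⊞⊞∘∘∘⊞⊞∘
⊞⊞???????

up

⊞⊞???????
⊞⊞???????
⊞⊞⊛∙∙≋⊛??
⊞⊞⊞∙⊞∙∘⊛⊛
⊞⊞∙∙⊚≋⊛⊞∙
⊞⊞∙∙⊛∙⊛∘⊛
⊞⊞∙∙∘∙⊛⊛∘
⊞⊞∘∘∙∙⊛⊛⊛
⊞⊞⊞∘∘∘⊞⊞∘

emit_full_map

⊛∙∙≋⊛???
⊞∙⊞∙∘⊛⊛∙
∙∙⊚≋⊛⊞∙⊛
∙∙⊛∙⊛∘⊛⊛
∙∙∘∙⊛⊛∘⊛
∘∘∙∙⊛⊛⊛⊛
⊞∘∘∘⊞⊞∘?

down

⊞⊞???????
⊞⊞⊛∙∙≋⊛??
⊞⊞⊞∙⊞∙∘⊛⊛
⊞⊞∙∙⊛≋⊛⊞∙
⊞⊞∙∙⊚∙⊛∘⊛
⊞⊞∙∙∘∙⊛⊛∘
⊞⊞∘∘∙∙⊛⊛⊛
⊞⊞⊞∘∘∘⊞⊞∘
⊞⊞???????

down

⊞⊞⊛∙∙≋⊛??
⊞⊞⊞∙⊞∙∘⊛⊛
⊞⊞∙∙⊛≋⊛⊞∙
⊞⊞∙∙⊛∙⊛∘⊛
⊞⊞∙∙⊚∙⊛⊛∘
⊞⊞∘∘∙∙⊛⊛⊛
⊞⊞⊞∘∘∘⊞⊞∘
⊞⊞???????
⊞⊞???????

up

⊞⊞???????
⊞⊞⊛∙∙≋⊛??
⊞⊞⊞∙⊞∙∘⊛⊛
⊞⊞∙∙⊛≋⊛⊞∙
⊞⊞∙∙⊚∙⊛∘⊛
⊞⊞∙∙∘∙⊛⊛∘
⊞⊞∘∘∙∙⊛⊛⊛
⊞⊞⊞∘∘∘⊞⊞∘
⊞⊞???????

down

⊞⊞⊛∙∙≋⊛??
⊞⊞⊞∙⊞∙∘⊛⊛
⊞⊞∙∙⊛≋⊛⊞∙
⊞⊞∙∙⊛∙⊛∘⊛
⊞⊞∙∙⊚∙⊛⊛∘
⊞⊞∘∘∙∙⊛⊛⊛
⊞⊞⊞∘∘∘⊞⊞∘
⊞⊞???????
⊞⊞???????

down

⊞⊞⊞∙⊞∙∘⊛⊛
⊞⊞∙∙⊛≋⊛⊞∙
⊞⊞∙∙⊛∙⊛∘⊛
⊞⊞∙∙∘∙⊛⊛∘
⊞⊞∘∘⊚∙⊛⊛⊛
⊞⊞⊞∘∘∘⊞⊞∘
⊞⊞∙≋∘⊛∘??
⊞⊞???????
⊞⊞???????

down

⊞⊞∙∙⊛≋⊛⊞∙
⊞⊞∙∙⊛∙⊛∘⊛
⊞⊞∙∙∘∙⊛⊛∘
⊞⊞∘∘∙∙⊛⊛⊛
⊞⊞⊞∘⊚∘⊞⊞∘
⊞⊞∙≋∘⊛∘??
⊞⊞∘∙⊛∘∙??
⊞⊞???????
⊞⊞???????

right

⊞∙∙⊛≋⊛⊞∙⊛
⊞∙∙⊛∙⊛∘⊛⊛
⊞∙∙∘∙⊛⊛∘⊛
⊞∘∘∙∙⊛⊛⊛⊛
⊞⊞∘∘⊚⊞⊞∘?
⊞∙≋∘⊛∘≋??
⊞∘∙⊛∘∙∙??
⊞????????
⊞????????

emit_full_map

⊛∙∙≋⊛???
⊞∙⊞∙∘⊛⊛∙
∙∙⊛≋⊛⊞∙⊛
∙∙⊛∙⊛∘⊛⊛
∙∙∘∙⊛⊛∘⊛
∘∘∙∙⊛⊛⊛⊛
⊞∘∘⊚⊞⊞∘?
∙≋∘⊛∘≋??
∘∙⊛∘∙∙??


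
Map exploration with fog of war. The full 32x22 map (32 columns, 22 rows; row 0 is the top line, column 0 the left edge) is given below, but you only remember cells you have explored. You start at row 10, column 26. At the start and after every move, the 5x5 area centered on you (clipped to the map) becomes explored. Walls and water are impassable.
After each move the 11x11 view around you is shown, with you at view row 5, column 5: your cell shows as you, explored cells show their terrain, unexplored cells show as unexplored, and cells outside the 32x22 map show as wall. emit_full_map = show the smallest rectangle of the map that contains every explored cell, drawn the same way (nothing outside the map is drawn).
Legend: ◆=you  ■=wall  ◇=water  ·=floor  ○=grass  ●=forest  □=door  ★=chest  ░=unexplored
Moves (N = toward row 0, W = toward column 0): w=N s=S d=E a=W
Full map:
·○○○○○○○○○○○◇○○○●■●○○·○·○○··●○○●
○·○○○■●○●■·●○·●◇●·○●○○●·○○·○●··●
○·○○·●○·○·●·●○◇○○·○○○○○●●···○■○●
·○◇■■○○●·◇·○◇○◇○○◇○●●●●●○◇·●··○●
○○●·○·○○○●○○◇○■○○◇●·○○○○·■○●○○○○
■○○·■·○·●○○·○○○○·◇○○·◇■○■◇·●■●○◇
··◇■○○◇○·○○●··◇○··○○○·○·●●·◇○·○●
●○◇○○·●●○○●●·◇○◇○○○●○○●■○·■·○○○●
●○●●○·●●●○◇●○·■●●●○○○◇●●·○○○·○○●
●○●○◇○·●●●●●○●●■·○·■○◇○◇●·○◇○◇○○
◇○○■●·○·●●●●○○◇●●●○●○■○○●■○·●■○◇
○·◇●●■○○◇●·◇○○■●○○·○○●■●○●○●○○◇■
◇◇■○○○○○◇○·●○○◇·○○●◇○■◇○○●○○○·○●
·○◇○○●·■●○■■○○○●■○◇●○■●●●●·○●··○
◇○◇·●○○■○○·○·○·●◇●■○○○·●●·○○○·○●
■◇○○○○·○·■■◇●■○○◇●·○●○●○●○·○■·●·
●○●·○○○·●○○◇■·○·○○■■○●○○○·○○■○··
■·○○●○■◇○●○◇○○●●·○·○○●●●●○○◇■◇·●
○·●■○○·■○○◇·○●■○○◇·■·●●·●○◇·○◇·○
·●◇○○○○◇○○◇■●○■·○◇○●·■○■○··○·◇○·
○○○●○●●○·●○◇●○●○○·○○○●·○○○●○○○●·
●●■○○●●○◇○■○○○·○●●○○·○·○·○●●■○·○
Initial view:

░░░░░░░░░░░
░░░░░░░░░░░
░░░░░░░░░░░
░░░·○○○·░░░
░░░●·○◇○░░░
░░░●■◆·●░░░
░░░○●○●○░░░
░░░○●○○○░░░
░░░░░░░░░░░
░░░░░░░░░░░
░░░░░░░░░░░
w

░░░░░░░░░░░
░░░░░░░░░░░
░░░░░░░░░░░
░░░○·■·○░░░
░░░·○○○·░░░
░░░●·◆◇○░░░
░░░●■○·●░░░
░░░○●○●○░░░
░░░○●○○○░░░
░░░░░░░░░░░
░░░░░░░░░░░

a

░░░░░░░░░░░
░░░░░░░░░░░
░░░░░░░░░░░
░░░■○·■·○░░
░░░●·○○○·░░
░░░◇●◆○◇○░░
░░░○●■○·●░░
░░░●○●○●○░░
░░░░○●○○○░░
░░░░░░░░░░░
░░░░░░░░░░░

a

░░░░░░░░░░░
░░░░░░░░░░░
░░░░░░░░░░░
░░░●■○·■·○░
░░░●●·○○○·░
░░░○◇◆·○◇○░
░░░○○●■○·●░
░░░■●○●○●○░
░░░░░○●○○○░
░░░░░░░░░░░
░░░░░░░░░░░

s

░░░░░░░░░░░
░░░░░░░░░░░
░░░●■○·■·○░
░░░●●·○○○·░
░░░○◇●·○◇○░
░░░○○◆■○·●░
░░░■●○●○●○░
░░░◇○○●○○○░
░░░░░░░░░░░
░░░░░░░░░░░
░░░░░░░░░░░

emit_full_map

●■○·■·○
●●·○○○·
○◇●·○◇○
○○◆■○·●
■●○●○●○
◇○○●○○○

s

░░░░░░░░░░░
░░░●■○·■·○░
░░░●●·○○○·░
░░░○◇●·○◇○░
░░░○○●■○·●░
░░░■●◆●○●○░
░░░◇○○●○○○░
░░░●●●●·░░░
░░░░░░░░░░░
░░░░░░░░░░░
░░░░░░░░░░░

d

░░░░░░░░░░░
░░●■○·■·○░░
░░●●·○○○·░░
░░○◇●·○◇○░░
░░○○●■○·●░░
░░■●○◆○●○░░
░░◇○○●○○○░░
░░●●●●·○░░░
░░░░░░░░░░░
░░░░░░░░░░░
░░░░░░░░░░░

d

░░░░░░░░░░░
░●■○·■·○░░░
░●●·○○○·░░░
░○◇●·○◇○░░░
░○○●■○·●░░░
░■●○●◆●○░░░
░◇○○●○○○░░░
░●●●●·○●░░░
░░░░░░░░░░░
░░░░░░░░░░░
░░░░░░░░░░░

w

░░░░░░░░░░░
░░░░░░░░░░░
░●■○·■·○░░░
░●●·○○○·░░░
░○◇●·○◇○░░░
░○○●■◆·●░░░
░■●○●○●○░░░
░◇○○●○○○░░░
░●●●●·○●░░░
░░░░░░░░░░░
░░░░░░░░░░░

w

░░░░░░░░░░░
░░░░░░░░░░░
░░░░░░░░░░░
░●■○·■·○░░░
░●●·○○○·░░░
░○◇●·◆◇○░░░
░○○●■○·●░░░
░■●○●○●○░░░
░◇○○●○○○░░░
░●●●●·○●░░░
░░░░░░░░░░░

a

░░░░░░░░░░░
░░░░░░░░░░░
░░░░░░░░░░░
░░●■○·■·○░░
░░●●·○○○·░░
░░○◇●◆○◇○░░
░░○○●■○·●░░
░░■●○●○●○░░
░░◇○○●○○○░░
░░●●●●·○●░░
░░░░░░░░░░░

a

░░░░░░░░░░░
░░░░░░░░░░░
░░░░░░░░░░░
░░░●■○·■·○░
░░░●●·○○○·░
░░░○◇◆·○◇○░
░░░○○●■○·●░
░░░■●○●○●○░
░░░◇○○●○○○░
░░░●●●●·○●░
░░░░░░░░░░░

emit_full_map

●■○·■·○
●●·○○○·
○◇◆·○◇○
○○●■○·●
■●○●○●○
◇○○●○○○
●●●●·○●

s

░░░░░░░░░░░
░░░░░░░░░░░
░░░●■○·■·○░
░░░●●·○○○·░
░░░○◇●·○◇○░
░░░○○◆■○·●░
░░░■●○●○●○░
░░░◇○○●○○○░
░░░●●●●·○●░
░░░░░░░░░░░
░░░░░░░░░░░

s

░░░░░░░░░░░
░░░●■○·■·○░
░░░●●·○○○·░
░░░○◇●·○◇○░
░░░○○●■○·●░
░░░■●◆●○●○░
░░░◇○○●○○○░
░░░●●●●·○●░
░░░░░░░░░░░
░░░░░░░░░░░
░░░░░░░░░░░

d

░░░░░░░░░░░
░░●■○·■·○░░
░░●●·○○○·░░
░░○◇●·○◇○░░
░░○○●■○·●░░
░░■●○◆○●○░░
░░◇○○●○○○░░
░░●●●●·○●░░
░░░░░░░░░░░
░░░░░░░░░░░
░░░░░░░░░░░

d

░░░░░░░░░░░
░●■○·■·○░░░
░●●·○○○·░░░
░○◇●·○◇○░░░
░○○●■○·●░░░
░■●○●◆●○░░░
░◇○○●○○○░░░
░●●●●·○●░░░
░░░░░░░░░░░
░░░░░░░░░░░
░░░░░░░░░░░

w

░░░░░░░░░░░
░░░░░░░░░░░
░●■○·■·○░░░
░●●·○○○·░░░
░○◇●·○◇○░░░
░○○●■◆·●░░░
░■●○●○●○░░░
░◇○○●○○○░░░
░●●●●·○●░░░
░░░░░░░░░░░
░░░░░░░░░░░

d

░░░░░░░░░░■
░░░░░░░░░░■
●■○·■·○░░░■
●●·○○○·○░░■
○◇●·○◇○◇░░■
○○●■○◆●■░░■
■●○●○●○○░░■
◇○○●○○○·░░■
●●●●·○●░░░■
░░░░░░░░░░■
░░░░░░░░░░■

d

░░░░░░░░░■■
░░░░░░░░░■■
■○·■·○░░░■■
●·○○○·○○░■■
◇●·○◇○◇○░■■
○●■○·◆■○░■■
●○●○●○○◇░■■
○○●○○○·○░■■
●●●·○●░░░■■
░░░░░░░░░■■
░░░░░░░░░■■

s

░░░░░░░░░■■
■○·■·○░░░■■
●·○○○·○○░■■
◇●·○◇○◇○░■■
○●■○·●■○░■■
●○●○●◆○◇░■■
○○●○○○·○░■■
●●●·○●··░■■
░░░░░░░░░■■
░░░░░░░░░■■
░░░░░░░░░■■

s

■○·■·○░░░■■
●·○○○·○○░■■
◇●·○◇○◇○░■■
○●■○·●■○░■■
●○●○●○○◇░■■
○○●○○◆·○░■■
●●●·○●··░■■
░░░○○○·○░■■
░░░░░░░░░■■
░░░░░░░░░■■
░░░░░░░░░■■

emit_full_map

●■○·■·○░░
●●·○○○·○○
○◇●·○◇○◇○
○○●■○·●■○
■●○●○●○○◇
◇○○●○○◆·○
●●●●·○●··
░░░░○○○·○

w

░░░░░░░░░■■
■○·■·○░░░■■
●·○○○·○○░■■
◇●·○◇○◇○░■■
○●■○·●■○░■■
●○●○●◆○◇░■■
○○●○○○·○░■■
●●●·○●··░■■
░░░○○○·○░■■
░░░░░░░░░■■
░░░░░░░░░■■

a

░░░░░░░░░░■
●■○·■·○░░░■
●●·○○○·○○░■
○◇●·○◇○◇○░■
○○●■○·●■○░■
■●○●○◆○○◇░■
◇○○●○○○·○░■
●●●●·○●··░■
░░░░○○○·○░■
░░░░░░░░░░■
░░░░░░░░░░■

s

●■○·■·○░░░■
●●·○○○·○○░■
○◇●·○◇○◇○░■
○○●■○·●■○░■
■●○●○●○○◇░■
◇○○●○◆○·○░■
●●●●·○●··░■
░░░·○○○·○░■
░░░░░░░░░░■
░░░░░░░░░░■
░░░░░░░░░░■

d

■○·■·○░░░■■
●·○○○·○○░■■
◇●·○◇○◇○░■■
○●■○·●■○░■■
●○●○●○○◇░■■
○○●○○◆·○░■■
●●●·○●··░■■
░░·○○○·○░■■
░░░░░░░░░■■
░░░░░░░░░■■
░░░░░░░░░■■

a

●■○·■·○░░░■
●●·○○○·○○░■
○◇●·○◇○◇○░■
○○●■○·●■○░■
■●○●○●○○◇░■
◇○○●○◆○·○░■
●●●●·○●··░■
░░░·○○○·○░■
░░░░░░░░░░■
░░░░░░░░░░■
░░░░░░░░░░■

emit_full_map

●■○·■·○░░
●●·○○○·○○
○◇●·○◇○◇○
○○●■○·●■○
■●○●○●○○◇
◇○○●○◆○·○
●●●●·○●··
░░░·○○○·○
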